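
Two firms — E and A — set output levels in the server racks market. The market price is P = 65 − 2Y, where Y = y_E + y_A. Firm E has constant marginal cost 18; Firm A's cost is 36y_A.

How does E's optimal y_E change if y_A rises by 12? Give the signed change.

Firm E's profit: π = y_E(65 − 2(y_E + y_A)) − 18y_E.
∂π/∂y_E = 47 − 4y_E − 2y_A = 0, so y_E = 11.75 − 0.5y_A.
The reaction-function slope is −0.5, so a 12-unit rise in y_A moves y_E by −0.5 × 12 = −6. E's best response falls — the actions are strategic substitutes.

-6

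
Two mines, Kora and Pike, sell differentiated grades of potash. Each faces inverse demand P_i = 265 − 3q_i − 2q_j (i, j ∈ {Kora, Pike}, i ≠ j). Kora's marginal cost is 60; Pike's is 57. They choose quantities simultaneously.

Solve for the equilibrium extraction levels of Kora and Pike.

25.4375, 26.1875

Mine Kora's profit: π = q_{Kora}(265 − 3q_{Kora} − 2q_{Pike}) − 60q_{Kora}.
∂π/∂q_{Kora} = 205 − 6q_{Kora} − 2q_{Pike} = 0 ⇒ q_{Kora} = 205/6 − (1/3)q_{Pike}.
Similarly q_{Pike} = 104/3 − (1/3)q_{Kora}.
Solving the two reaction functions simultaneously: (1 − (−1/3)(−1/3))q_{Kora} = 205/6 − (1/3)·(104/3), so (8/9)q_{Kora} = 407/18 and q_{Kora} = 25.4375.
Then q_{Pike} = 104/3 − (1/3)·25.4375 = 26.1875.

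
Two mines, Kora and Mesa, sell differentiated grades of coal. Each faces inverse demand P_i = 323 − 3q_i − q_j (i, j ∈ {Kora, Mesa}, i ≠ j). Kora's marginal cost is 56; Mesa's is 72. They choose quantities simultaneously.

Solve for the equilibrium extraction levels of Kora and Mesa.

38.6, 35.4

Mine Kora's profit: π = q_{Kora}(323 − 3q_{Kora} − q_{Mesa}) − 56q_{Kora}.
∂π/∂q_{Kora} = 267 − 6q_{Kora} − q_{Mesa} = 0 ⇒ q_{Kora} = 44.5 − (1/6)q_{Mesa}.
Similarly q_{Mesa} = 251/6 − (1/6)q_{Kora}.
Solving the two reaction functions simultaneously: (1 − (−1/6)(−1/6))q_{Kora} = 44.5 − (1/6)·(251/6), so (35/36)q_{Kora} = 1351/36 and q_{Kora} = 38.6.
Then q_{Mesa} = 251/6 − (1/6)·38.6 = 35.4.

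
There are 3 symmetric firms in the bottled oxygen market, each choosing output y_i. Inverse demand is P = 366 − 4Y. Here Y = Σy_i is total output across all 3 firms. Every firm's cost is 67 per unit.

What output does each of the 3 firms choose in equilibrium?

18.6875

A representative firm's profit is π_i = y_i(366 − 4Y) − 67y_i, with Y = y_i + Σ_{j≠i} y_j.
First-order condition: 299 − 8y_i − 4Σ_{j≠i} y_j = 0.
Imposing symmetry (y_j = y for all j) turns Σ_{j≠i} y_j into 2y, so 299 = 16y and y = 18.6875.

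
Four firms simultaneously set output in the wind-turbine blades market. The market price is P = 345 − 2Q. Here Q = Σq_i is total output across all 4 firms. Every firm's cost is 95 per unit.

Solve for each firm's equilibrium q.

25

A representative firm's profit is π_i = q_i(345 − 2Q) − 95q_i, with Q = q_i + Σ_{j≠i} q_j.
First-order condition: 250 − 4q_i − 2Σ_{j≠i} q_j = 0.
Imposing symmetry (q_j = q for all j) turns Σ_{j≠i} q_j into 3q, so 250 = 10q and q = 25.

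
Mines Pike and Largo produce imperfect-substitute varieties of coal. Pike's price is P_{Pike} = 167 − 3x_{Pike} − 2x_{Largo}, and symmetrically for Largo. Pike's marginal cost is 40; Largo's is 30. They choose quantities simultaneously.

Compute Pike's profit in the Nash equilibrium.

Mine Pike's profit: π = x_{Pike}(167 − 3x_{Pike} − 2x_{Largo}) − 40x_{Pike}.
∂π/∂x_{Pike} = 127 − 6x_{Pike} − 2x_{Largo} = 0 ⇒ x_{Pike} = 127/6 − (1/3)x_{Largo}.
Similarly x_{Largo} = 137/6 − (1/3)x_{Pike}.
Substituting the second reaction function into the first: x_{Pike} = 127/6 − (1/3)(137/6 − (1/3)x_{Pike}), which gives (8/9)x_{Pike} = 122/9 ⇒ x_{Pike} = 15.25.
Then x_{Largo} = 137/6 − (1/3)·15.25 = 17.75.
P_{Pike} = 167 − 3·15.25 − 2·17.75 = 85.75.
Profit = (85.75 − 40)·15.25 = 697.6875.

697.6875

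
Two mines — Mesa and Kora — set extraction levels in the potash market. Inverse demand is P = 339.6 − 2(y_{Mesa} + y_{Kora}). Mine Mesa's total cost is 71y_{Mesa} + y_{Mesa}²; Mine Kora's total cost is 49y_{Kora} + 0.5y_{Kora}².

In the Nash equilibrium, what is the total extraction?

75.7

Mine Mesa's profit: π = y_{Mesa}(339.6 − 2(y_{Mesa} + y_{Kora})) − 71y_{Mesa} − y_{Mesa}².
∂π/∂y_{Mesa} = 268.6 − 6y_{Mesa} − 2y_{Kora} = 0, so y_{Mesa} = 1343/30 − (1/3)y_{Kora}.
For Kora: ∂π/∂y_{Kora} = 290.6 − 5y_{Kora} − 2y_{Mesa} = 0 ⇒ y_{Kora} = 58.12 − 0.4y_{Mesa}.
Plugging y_{Kora} into Mesa's best response: y_{Mesa} = 1343/30 − (1/3)(58.12 − 0.4y_{Mesa}) ⇒ (13/15)y_{Mesa} = 3809/150, so y_{Mesa} = 29.3.
Then y_{Kora} = 58.12 − 0.4·29.3 = 46.4.
Total extraction: 29.3 + 46.4 = 75.7.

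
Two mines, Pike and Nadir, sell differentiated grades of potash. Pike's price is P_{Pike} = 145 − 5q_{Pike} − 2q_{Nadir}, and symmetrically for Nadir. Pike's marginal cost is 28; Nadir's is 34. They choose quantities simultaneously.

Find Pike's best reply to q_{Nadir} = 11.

9.5

Mine Pike's profit: π = q_{Pike}(145 − 5q_{Pike} − 2q_{Nadir}) − 28q_{Pike}.
∂π/∂q_{Pike} = 117 − 10q_{Pike} − 2q_{Nadir} = 0 ⇒ q_{Pike} = 11.7 − 0.2q_{Nadir}.
At q_{Nadir} = 11: q_{Pike} = 11.7 − 0.2·11 = 9.5.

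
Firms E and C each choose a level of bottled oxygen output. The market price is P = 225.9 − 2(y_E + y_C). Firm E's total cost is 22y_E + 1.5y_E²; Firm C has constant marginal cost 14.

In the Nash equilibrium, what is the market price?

103.625

Firm E's profit: π = y_E(225.9 − 2(y_E + y_C)) − 22y_E − 1.5y_E².
∂π/∂y_E = 203.9 − 7y_E − 2y_C = 0, so y_E = 2039/70 − (2/7)y_C.
For C: ∂π/∂y_C = 211.9 − 4y_C − 2y_E = 0 ⇒ y_C = 52.975 − 0.5y_E.
Substituting the second reaction function into the first: y_E = 2039/70 − (2/7)(52.975 − 0.5y_E), which gives (6/7)y_E = 1959/140 ⇒ y_E = 16.325.
Then y_C = 52.975 − 0.5·16.325 = 44.8125.
Equilibrium price: P = 225.9 − 2·61.1375 = 103.625.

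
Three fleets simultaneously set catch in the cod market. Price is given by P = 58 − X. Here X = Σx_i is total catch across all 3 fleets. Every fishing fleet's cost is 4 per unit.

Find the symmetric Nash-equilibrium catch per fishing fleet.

13.5

A representative fishing fleet's profit is π_i = x_i(58 − X) − 4x_i, with X = x_i + Σ_{j≠i} x_j.
First-order condition: 54 − 2x_i − Σ_{j≠i} x_j = 0.
With identical fishing fleets, set every x_j = x: then 54 − 2x − 2x = 0, i.e. x = 54/4 = 13.5.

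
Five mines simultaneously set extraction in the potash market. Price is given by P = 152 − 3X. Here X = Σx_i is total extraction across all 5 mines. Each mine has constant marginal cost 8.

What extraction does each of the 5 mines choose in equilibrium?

A representative mine's profit is π_i = x_i(152 − 3X) − 8x_i, with X = x_i + Σ_{j≠i} x_j.
First-order condition: 144 − 6x_i − 3Σ_{j≠i} x_j = 0.
Imposing symmetry (x_j = x for all j) turns Σ_{j≠i} x_j into 4x, so 144 = 18x and x = 8.

8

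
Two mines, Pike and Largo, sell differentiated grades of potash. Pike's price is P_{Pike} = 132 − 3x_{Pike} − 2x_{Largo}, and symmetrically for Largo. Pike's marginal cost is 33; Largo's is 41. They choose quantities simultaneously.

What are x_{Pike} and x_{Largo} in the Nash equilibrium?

12.875, 10.875

Mine Pike's profit: π = x_{Pike}(132 − 3x_{Pike} − 2x_{Largo}) − 33x_{Pike}.
∂π/∂x_{Pike} = 99 − 6x_{Pike} − 2x_{Largo} = 0 ⇒ x_{Pike} = 16.5 − (1/3)x_{Largo}.
Similarly x_{Largo} = 91/6 − (1/3)x_{Pike}.
Plugging x_{Largo} into Pike's best response: x_{Pike} = 16.5 − (1/3)(91/6 − (1/3)x_{Pike}) ⇒ (8/9)x_{Pike} = 103/9, so x_{Pike} = 12.875.
Then x_{Largo} = 91/6 − (1/3)·12.875 = 10.875.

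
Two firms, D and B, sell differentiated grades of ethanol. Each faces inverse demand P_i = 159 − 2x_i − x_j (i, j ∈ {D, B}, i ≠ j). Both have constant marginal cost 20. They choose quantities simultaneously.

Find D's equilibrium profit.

1545.68

Firm D's profit: π = x_D(159 − 2x_D − x_B) − 20x_D.
∂π/∂x_D = 139 − 4x_D − x_B = 0 ⇒ x_D = 34.75 − 0.25x_B.
Setting x_D = x_B in the reaction function: x_D = 34.75 − 0.25x_D, so x_D = 34.75 / 1.25 = 27.8.
P_D = 159 − 2·27.8 − 27.8 = 75.6.
Profit = (75.6 − 20)·27.8 = 1545.68.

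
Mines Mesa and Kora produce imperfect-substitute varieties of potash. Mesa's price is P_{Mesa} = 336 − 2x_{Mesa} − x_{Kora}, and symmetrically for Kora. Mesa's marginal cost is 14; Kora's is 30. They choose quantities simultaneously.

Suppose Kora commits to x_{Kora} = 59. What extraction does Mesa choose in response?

Mine Mesa's profit: π = x_{Mesa}(336 − 2x_{Mesa} − x_{Kora}) − 14x_{Mesa}.
∂π/∂x_{Mesa} = 322 − 4x_{Mesa} − x_{Kora} = 0 ⇒ x_{Mesa} = 80.5 − 0.25x_{Kora}.
At x_{Kora} = 59: x_{Mesa} = 80.5 − 0.25·59 = 65.75.

65.75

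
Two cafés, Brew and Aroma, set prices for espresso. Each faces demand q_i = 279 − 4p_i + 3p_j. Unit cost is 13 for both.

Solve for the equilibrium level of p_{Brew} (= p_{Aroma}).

66.2

Brew's profit: π = (p_{Brew} − 13)(279 − 4p_{Brew} + 3p_{Aroma}).
∂π/∂p_{Brew} = 331 − 8p_{Brew} + 3p_{Aroma} = 0 ⇒ p_{Brew} = 41.375 + 0.375p_{Aroma}.
By symmetry p_{Aroma} = p_{Brew}; substituting into the reaction function, 0.625p_{Brew} = 41.375 and p_{Brew} = 66.2.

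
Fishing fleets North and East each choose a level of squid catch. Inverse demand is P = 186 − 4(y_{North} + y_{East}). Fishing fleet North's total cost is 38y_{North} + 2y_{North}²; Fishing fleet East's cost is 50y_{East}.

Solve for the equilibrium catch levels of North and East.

8, 13

Fishing fleet North's profit: π = y_{North}(186 − 4(y_{North} + y_{East})) − 38y_{North} − 2y_{North}².
∂π/∂y_{North} = 148 − 12y_{North} − 4y_{East} = 0, so y_{North} = 37/3 − (1/3)y_{East}.
For East: ∂π/∂y_{East} = 136 − 8y_{East} − 4y_{North} = 0 ⇒ y_{East} = 17 − 0.5y_{North}.
Solving the two reaction functions simultaneously: (1 − (−1/3)(−0.5))y_{North} = 37/3 − (1/3)·17, so (5/6)y_{North} = 20/3 and y_{North} = 8.
Then y_{East} = 17 − 0.5·8 = 13.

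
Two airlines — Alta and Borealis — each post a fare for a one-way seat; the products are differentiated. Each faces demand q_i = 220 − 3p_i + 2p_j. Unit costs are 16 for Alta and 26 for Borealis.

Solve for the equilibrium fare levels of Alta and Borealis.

Alta's profit: π = (p_{Alta} − 16)(220 − 3p_{Alta} + 2p_{Borealis}).
∂π/∂p_{Alta} = 268 − 6p_{Alta} + 2p_{Borealis} = 0 ⇒ p_{Alta} = 134/3 + (1/3)p_{Borealis}.
Similarly p_{Borealis} = 149/3 + (1/3)p_{Alta}.
Solving the two reaction functions simultaneously: (1 − (1/3)(1/3))p_{Alta} = 134/3 + (1/3)·(149/3), so (8/9)p_{Alta} = 551/9 and p_{Alta} = 68.875.
Then p_{Borealis} = 149/3 + (1/3)·68.875 = 72.625.

68.875, 72.625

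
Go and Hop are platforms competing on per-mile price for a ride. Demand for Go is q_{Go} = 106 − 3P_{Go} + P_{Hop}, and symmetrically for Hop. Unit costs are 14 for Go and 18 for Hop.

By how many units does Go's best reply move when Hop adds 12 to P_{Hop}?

Go's profit: π = (P_{Go} − 14)(106 − 3P_{Go} + P_{Hop}).
∂π/∂P_{Go} = 148 − 6P_{Go} + P_{Hop} = 0 ⇒ P_{Go} = 74/3 + (1/6)P_{Hop}.
The reaction-function slope is 1/6, so a 12-unit rise in P_{Hop} moves P_{Go} by 1/6 × 12 = 2. Go's best response rises — the actions are strategic complements.

2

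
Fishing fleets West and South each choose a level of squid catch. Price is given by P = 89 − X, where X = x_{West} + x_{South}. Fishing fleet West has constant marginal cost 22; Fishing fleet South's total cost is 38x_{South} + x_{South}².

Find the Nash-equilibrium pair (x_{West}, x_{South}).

31, 5

Fishing fleet West's profit: π = x_{West}(89 − (x_{West} + x_{South})) − 22x_{West}.
∂π/∂x_{West} = 67 − 2x_{West} − x_{South} = 0, so x_{West} = 33.5 − 0.5x_{South}.
For South: ∂π/∂x_{South} = 51 − 4x_{South} − x_{West} = 0 ⇒ x_{South} = 12.75 − 0.25x_{West}.
Substituting the second reaction function into the first: x_{West} = 33.5 − 0.5(12.75 − 0.25x_{West}), which gives 0.875x_{West} = 27.125 ⇒ x_{West} = 31.
Then x_{South} = 12.75 − 0.25·31 = 5.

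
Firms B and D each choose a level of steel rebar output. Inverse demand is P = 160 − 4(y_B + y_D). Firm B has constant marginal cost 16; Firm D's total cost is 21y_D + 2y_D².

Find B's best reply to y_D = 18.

9

Firm B's profit: π = y_B(160 − 4(y_B + y_D)) − 16y_B.
∂π/∂y_B = 144 − 8y_B − 4y_D = 0, so y_B = 18 − 0.5y_D.
At y_D = 18: y_B = 18 − 0.5·18 = 9.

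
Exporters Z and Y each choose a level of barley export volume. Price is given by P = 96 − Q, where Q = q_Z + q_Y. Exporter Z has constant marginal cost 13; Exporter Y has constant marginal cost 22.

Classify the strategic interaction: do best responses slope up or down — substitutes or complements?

strategic substitutes

Exporter Z's profit: π = q_Z(96 − (q_Z + q_Y)) − 13q_Z.
∂π/∂q_Z = 83 − 2q_Z − q_Y = 0, so q_Z = 41.5 − 0.5q_Y.
The best-response slope dq_Z/dq_Y = −0.5 < 0: the reaction function is downward-sloping, so the choices are strategic substitutes.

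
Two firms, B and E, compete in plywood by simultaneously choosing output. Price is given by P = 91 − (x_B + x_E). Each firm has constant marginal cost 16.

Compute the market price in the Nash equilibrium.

41

Firm B's profit: π = x_B(91 − (x_B + x_E)) − 16x_B.
∂π/∂x_B = 75 − 2x_B − x_E = 0, so x_B = 37.5 − 0.5x_E.
Setting x_B = x_E in the reaction function: x_B = 37.5 − 0.5x_B, so x_B = 37.5 / 1.5 = 25.
Equilibrium price: P = 91 − 50 = 41.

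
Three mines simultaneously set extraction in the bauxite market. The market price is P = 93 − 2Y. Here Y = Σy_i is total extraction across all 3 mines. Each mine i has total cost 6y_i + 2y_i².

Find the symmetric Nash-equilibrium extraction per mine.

A representative mine's profit is π_i = y_i(93 − 2Y) − 6y_i − 2y_i², with Y = y_i + Σ_{j≠i} y_j.
First-order condition: 87 − 8y_i − 2Σ_{j≠i} y_j = 0.
With identical mines, set every y_j = y: then 87 − 8y − 4y = 0, i.e. y = 87/12 = 7.25.

7.25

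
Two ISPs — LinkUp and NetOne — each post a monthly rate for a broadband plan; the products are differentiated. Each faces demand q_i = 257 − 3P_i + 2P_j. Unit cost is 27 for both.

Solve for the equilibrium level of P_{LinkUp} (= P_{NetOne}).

LinkUp's profit: π = (P_{LinkUp} − 27)(257 − 3P_{LinkUp} + 2P_{NetOne}).
∂π/∂P_{LinkUp} = 338 − 6P_{LinkUp} + 2P_{NetOne} = 0 ⇒ P_{LinkUp} = 169/3 + (1/3)P_{NetOne}.
The game is symmetric, so in equilibrium P_{NetOne} = P_{LinkUp}: the reaction function gives (2/3)P_{LinkUp} = 169/3, hence P_{LinkUp} = 84.5.

84.5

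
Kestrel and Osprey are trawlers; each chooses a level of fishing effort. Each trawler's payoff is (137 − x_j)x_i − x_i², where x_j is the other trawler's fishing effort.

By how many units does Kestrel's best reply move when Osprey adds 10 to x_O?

-5

Kestrel's payoff is (137 − x_O)x_K − x_K².
∂π/∂x_K = 137 − x_O − 2x_K = 0, so x_K = 68.5 − 0.5x_O.
The reaction-function slope is −0.5, so a 10-unit rise in x_O moves x_K by −0.5 × 10 = −5. Kestrel's best response falls — the actions are strategic substitutes.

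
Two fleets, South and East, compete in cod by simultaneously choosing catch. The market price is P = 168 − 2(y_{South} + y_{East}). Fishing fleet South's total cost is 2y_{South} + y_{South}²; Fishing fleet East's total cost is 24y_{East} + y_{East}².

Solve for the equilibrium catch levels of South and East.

Fishing fleet South's profit: π = y_{South}(168 − 2(y_{South} + y_{East})) − 2y_{South} − y_{South}².
∂π/∂y_{South} = 166 − 6y_{South} − 2y_{East} = 0, so y_{South} = 83/3 − (1/3)y_{East}.
By the same steps for East: y_{East} = 24 − (1/3)y_{South}.
Substituting the second reaction function into the first: y_{South} = 83/3 − (1/3)(24 − (1/3)y_{South}), which gives (8/9)y_{South} = 59/3 ⇒ y_{South} = 22.125.
Then y_{East} = 24 − (1/3)·22.125 = 16.625.

22.125, 16.625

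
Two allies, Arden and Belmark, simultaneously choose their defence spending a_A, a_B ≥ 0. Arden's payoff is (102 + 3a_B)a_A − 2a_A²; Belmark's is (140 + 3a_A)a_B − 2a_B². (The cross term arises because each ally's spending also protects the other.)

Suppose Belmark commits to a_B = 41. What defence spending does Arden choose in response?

Expanding Arden's payoff: 102a_A + 3a_Ba_A − 2a_A².
∂π/∂a_A = 102 + 3a_B − 4a_A = 0, so a_A = 25.5 + 0.75a_B.
At a_B = 41: a_A = 25.5 + 0.75·41 = 56.25.

56.25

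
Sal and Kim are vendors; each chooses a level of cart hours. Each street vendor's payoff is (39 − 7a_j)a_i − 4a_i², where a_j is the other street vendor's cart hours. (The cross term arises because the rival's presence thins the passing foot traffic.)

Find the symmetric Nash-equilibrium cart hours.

2.6

Sal's payoff is (39 − 7a_K)a_S − 4a_S².
∂π/∂a_S = 39 − 7a_K − 8a_S = 0, so a_S = 4.875 − 0.875a_K.
By symmetry a_K = a_S; substituting into the reaction function, 1.875a_S = 4.875 and a_S = 2.6.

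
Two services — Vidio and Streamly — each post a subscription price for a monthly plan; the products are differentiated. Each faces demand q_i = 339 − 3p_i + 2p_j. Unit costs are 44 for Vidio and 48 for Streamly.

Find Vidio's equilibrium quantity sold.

Vidio's profit: π = (p_{Vidio} − 44)(339 − 3p_{Vidio} + 2p_{Streamly}).
∂π/∂p_{Vidio} = 471 − 6p_{Vidio} + 2p_{Streamly} = 0 ⇒ p_{Vidio} = 78.5 + (1/3)p_{Streamly}.
Similarly p_{Streamly} = 80.5 + (1/3)p_{Vidio}.
Substituting the second reaction function into the first: p_{Vidio} = 78.5 + (1/3)(80.5 + (1/3)p_{Vidio}), which gives (8/9)p_{Vidio} = 316/3 ⇒ p_{Vidio} = 118.5.
Then p_{Streamly} = 80.5 + (1/3)·118.5 = 120.
q_{Vidio} = 339 − 3·118.5 + 2·120 = 223.5.

223.5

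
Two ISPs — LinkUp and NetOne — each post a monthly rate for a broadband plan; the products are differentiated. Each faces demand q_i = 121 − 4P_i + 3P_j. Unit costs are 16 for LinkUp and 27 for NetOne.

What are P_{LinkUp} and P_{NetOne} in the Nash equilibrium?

LinkUp's profit: π = (P_{LinkUp} − 16)(121 − 4P_{LinkUp} + 3P_{NetOne}).
∂π/∂P_{LinkUp} = 185 − 8P_{LinkUp} + 3P_{NetOne} = 0 ⇒ P_{LinkUp} = 23.125 + 0.375P_{NetOne}.
Similarly P_{NetOne} = 28.625 + 0.375P_{LinkUp}.
Substituting the second reaction function into the first: P_{LinkUp} = 23.125 + 0.375(28.625 + 0.375P_{LinkUp}), which gives (55/64)P_{LinkUp} = 2167/64 ⇒ P_{LinkUp} = 39.4.
Then P_{NetOne} = 28.625 + 0.375·39.4 = 43.4.

39.4, 43.4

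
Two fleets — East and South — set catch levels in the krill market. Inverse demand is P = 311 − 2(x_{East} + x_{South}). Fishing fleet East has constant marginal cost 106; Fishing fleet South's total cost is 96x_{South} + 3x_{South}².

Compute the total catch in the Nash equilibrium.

Fishing fleet East's profit: π = x_{East}(311 − 2(x_{East} + x_{South})) − 106x_{East}.
∂π/∂x_{East} = 205 − 4x_{East} − 2x_{South} = 0, so x_{East} = 51.25 − 0.5x_{South}.
For South: ∂π/∂x_{South} = 215 − 10x_{South} − 2x_{East} = 0 ⇒ x_{South} = 21.5 − 0.2x_{East}.
Substituting the second reaction function into the first: x_{East} = 51.25 − 0.5(21.5 − 0.2x_{East}), which gives 0.9x_{East} = 40.5 ⇒ x_{East} = 45.
Then x_{South} = 21.5 − 0.2·45 = 12.5.
Total catch: 45 + 12.5 = 57.5.

57.5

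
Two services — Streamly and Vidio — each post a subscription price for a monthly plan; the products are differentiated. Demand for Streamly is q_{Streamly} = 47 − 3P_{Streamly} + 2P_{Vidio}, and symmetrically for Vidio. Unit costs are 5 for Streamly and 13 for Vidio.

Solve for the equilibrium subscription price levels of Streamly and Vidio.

17, 20

Streamly's profit: π = (P_{Streamly} − 5)(47 − 3P_{Streamly} + 2P_{Vidio}).
∂π/∂P_{Streamly} = 62 − 6P_{Streamly} + 2P_{Vidio} = 0 ⇒ P_{Streamly} = 31/3 + (1/3)P_{Vidio}.
Similarly P_{Vidio} = 43/3 + (1/3)P_{Streamly}.
Solving the two reaction functions simultaneously: (1 − (1/3)(1/3))P_{Streamly} = 31/3 + (1/3)·(43/3), so (8/9)P_{Streamly} = 136/9 and P_{Streamly} = 17.
Then P_{Vidio} = 43/3 + (1/3)·17 = 20.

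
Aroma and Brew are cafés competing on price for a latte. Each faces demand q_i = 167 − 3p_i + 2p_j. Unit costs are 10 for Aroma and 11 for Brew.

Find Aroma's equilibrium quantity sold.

118.3125

Aroma's profit: π = (p_{Aroma} − 10)(167 − 3p_{Aroma} + 2p_{Brew}).
∂π/∂p_{Aroma} = 197 − 6p_{Aroma} + 2p_{Brew} = 0 ⇒ p_{Aroma} = 197/6 + (1/3)p_{Brew}.
Similarly p_{Brew} = 100/3 + (1/3)p_{Aroma}.
Substituting the second reaction function into the first: p_{Aroma} = 197/6 + (1/3)(100/3 + (1/3)p_{Aroma}), which gives (8/9)p_{Aroma} = 791/18 ⇒ p_{Aroma} = 49.4375.
Then p_{Brew} = 100/3 + (1/3)·49.4375 = 49.8125.
q_{Aroma} = 167 − 3·49.4375 + 2·49.8125 = 118.3125.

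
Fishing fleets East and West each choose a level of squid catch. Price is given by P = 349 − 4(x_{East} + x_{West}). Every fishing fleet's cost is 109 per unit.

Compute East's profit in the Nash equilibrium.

1600

Fishing fleet East's profit: π = x_{East}(349 − 4(x_{East} + x_{West})) − 109x_{East}.
∂π/∂x_{East} = 240 − 8x_{East} − 4x_{West} = 0, so x_{East} = 30 − 0.5x_{West}.
Setting x_{East} = x_{West} in the reaction function: x_{East} = 30 − 0.5x_{East}, so x_{East} = 30 / 1.5 = 20.
Price P = 349 − 4·40 = 189.
East's profit: (189 − 109)·20 = 1600.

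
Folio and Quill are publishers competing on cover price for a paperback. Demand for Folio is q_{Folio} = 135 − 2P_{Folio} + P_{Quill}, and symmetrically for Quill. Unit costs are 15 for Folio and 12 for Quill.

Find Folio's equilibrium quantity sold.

Folio's profit: π = (P_{Folio} − 15)(135 − 2P_{Folio} + P_{Quill}).
∂π/∂P_{Folio} = 165 − 4P_{Folio} + P_{Quill} = 0 ⇒ P_{Folio} = 41.25 + 0.25P_{Quill}.
Similarly P_{Quill} = 39.75 + 0.25P_{Folio}.
Solving the two reaction functions simultaneously: (1 − (0.25)(0.25))P_{Folio} = 41.25 + 0.25·39.75, so 0.9375P_{Folio} = 51.1875 and P_{Folio} = 54.6.
Then P_{Quill} = 39.75 + 0.25·54.6 = 53.4.
q_{Folio} = 135 − 2·54.6 + 53.4 = 79.2.

79.2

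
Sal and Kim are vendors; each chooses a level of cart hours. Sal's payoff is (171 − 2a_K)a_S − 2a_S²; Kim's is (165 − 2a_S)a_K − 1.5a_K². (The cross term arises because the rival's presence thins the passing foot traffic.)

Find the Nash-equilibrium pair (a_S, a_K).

22.875, 39.75

Expanding Sal's payoff: 171a_S − 2a_Ka_S − 2a_S².
∂π/∂a_S = 171 − 2a_K − 4a_S = 0, so a_S = 42.75 − 0.5a_K.
Likewise for Kim: a_K = 55 − (2/3)a_S.
Substituting the second reaction function into the first: a_S = 42.75 − 0.5(55 − (2/3)a_S), which gives (2/3)a_S = 15.25 ⇒ a_S = 22.875.
Then a_K = 55 − (2/3)·22.875 = 39.75.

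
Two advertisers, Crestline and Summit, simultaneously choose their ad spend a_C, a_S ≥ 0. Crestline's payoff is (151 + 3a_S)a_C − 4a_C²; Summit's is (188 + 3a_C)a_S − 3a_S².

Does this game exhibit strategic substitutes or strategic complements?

strategic complements

Expanding Crestline's payoff: 151a_C + 3a_Sa_C − 4a_C².
∂π/∂a_C = 151 + 3a_S − 8a_C = 0, so a_C = 18.875 + 0.375a_S.
The best-response slope da_C/da_S = 0.375 > 0: the reaction function is upward-sloping, so the choices are strategic complements.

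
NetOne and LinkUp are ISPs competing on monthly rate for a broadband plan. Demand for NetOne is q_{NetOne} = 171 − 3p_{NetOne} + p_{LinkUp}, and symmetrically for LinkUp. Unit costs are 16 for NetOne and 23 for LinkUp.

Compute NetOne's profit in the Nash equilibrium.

NetOne's profit: π = (p_{NetOne} − 16)(171 − 3p_{NetOne} + p_{LinkUp}).
∂π/∂p_{NetOne} = 219 − 6p_{NetOne} + p_{LinkUp} = 0 ⇒ p_{NetOne} = 36.5 + (1/6)p_{LinkUp}.
Similarly p_{LinkUp} = 40 + (1/6)p_{NetOne}.
Solving the two reaction functions simultaneously: (1 − (1/6)(1/6))p_{NetOne} = 36.5 + (1/6)·40, so (35/36)p_{NetOne} = 259/6 and p_{NetOne} = 44.4.
Then p_{LinkUp} = 40 + (1/6)·44.4 = 47.4.
q_{NetOne} = 171 − 3·44.4 + 47.4 = 85.2.
Profit = (44.4 − 16)·85.2 = 2419.68.

2419.68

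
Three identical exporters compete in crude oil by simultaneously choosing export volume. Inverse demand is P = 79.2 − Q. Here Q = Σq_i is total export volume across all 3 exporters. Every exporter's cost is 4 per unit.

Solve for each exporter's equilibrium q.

18.8

A representative exporter's profit is π_i = q_i(79.2 − Q) − 4q_i, with Q = q_i + Σ_{j≠i} q_j.
First-order condition: 75.2 − 2q_i − Σ_{j≠i} q_j = 0.
Imposing symmetry (q_j = q for all j) turns Σ_{j≠i} q_j into 2q, so 75.2 = 4q and q = 18.8.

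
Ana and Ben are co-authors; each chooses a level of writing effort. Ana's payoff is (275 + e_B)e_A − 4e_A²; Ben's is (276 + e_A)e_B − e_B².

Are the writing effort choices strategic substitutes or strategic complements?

Expanding Ana's payoff: 275e_A + e_Be_A − 4e_A².
∂π/∂e_A = 275 + e_B − 8e_A = 0, so e_A = 34.375 + 0.125e_B.
The best-response slope de_A/de_B = 0.125 > 0: the reaction function is upward-sloping, so the choices are strategic complements.

strategic complements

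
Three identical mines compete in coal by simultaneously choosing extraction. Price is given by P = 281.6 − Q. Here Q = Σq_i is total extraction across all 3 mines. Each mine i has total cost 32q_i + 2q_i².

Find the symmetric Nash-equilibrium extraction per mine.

31.2

A representative mine's profit is π_i = q_i(281.6 − Q) − 32q_i − 2q_i², with Q = q_i + Σ_{j≠i} q_j.
First-order condition: 249.6 − 6q_i − Σ_{j≠i} q_j = 0.
Imposing symmetry (q_j = q for all j) turns Σ_{j≠i} q_j into 2q, so 249.6 = 8q and q = 31.2.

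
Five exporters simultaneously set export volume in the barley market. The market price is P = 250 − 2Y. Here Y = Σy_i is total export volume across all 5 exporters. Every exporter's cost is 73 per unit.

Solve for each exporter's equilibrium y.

14.75

A representative exporter's profit is π_i = y_i(250 − 2Y) − 73y_i, with Y = y_i + Σ_{j≠i} y_j.
First-order condition: 177 − 4y_i − 2Σ_{j≠i} y_j = 0.
In a symmetric equilibrium every exporter chooses the same y, so Σ_{j≠i} y_j = 4y. The condition becomes 177 − 12y = 0, giving y = 177/12 = 14.75.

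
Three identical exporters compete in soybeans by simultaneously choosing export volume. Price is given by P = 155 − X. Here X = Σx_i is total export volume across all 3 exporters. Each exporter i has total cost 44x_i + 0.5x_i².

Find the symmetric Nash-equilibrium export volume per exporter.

A representative exporter's profit is π_i = x_i(155 − X) − 44x_i − 0.5x_i², with X = x_i + Σ_{j≠i} x_j.
First-order condition: 111 − 3x_i − Σ_{j≠i} x_j = 0.
Imposing symmetry (x_j = x for all j) turns Σ_{j≠i} x_j into 2x, so 111 = 5x and x = 22.2.

22.2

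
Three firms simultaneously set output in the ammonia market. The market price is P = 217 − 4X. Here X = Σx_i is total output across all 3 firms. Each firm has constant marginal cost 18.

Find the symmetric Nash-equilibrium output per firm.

A representative firm's profit is π_i = x_i(217 − 4X) − 18x_i, with X = x_i + Σ_{j≠i} x_j.
First-order condition: 199 − 8x_i − 4Σ_{j≠i} x_j = 0.
In a symmetric equilibrium every firm chooses the same x, so Σ_{j≠i} x_j = 2x. The condition becomes 199 − 16x = 0, giving x = 199/16 = 12.4375.

12.4375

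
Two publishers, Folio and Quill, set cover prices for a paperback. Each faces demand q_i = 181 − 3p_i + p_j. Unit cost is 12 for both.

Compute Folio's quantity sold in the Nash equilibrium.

94.2

Folio's profit: π = (p_{Folio} − 12)(181 − 3p_{Folio} + p_{Quill}).
∂π/∂p_{Folio} = 217 − 6p_{Folio} + p_{Quill} = 0 ⇒ p_{Folio} = 217/6 + (1/6)p_{Quill}.
By symmetry p_{Quill} = p_{Folio}; substituting into the reaction function, (5/6)p_{Folio} = 217/6 and p_{Folio} = 43.4.
q_{Folio} = 181 − 3·43.4 + 43.4 = 94.2.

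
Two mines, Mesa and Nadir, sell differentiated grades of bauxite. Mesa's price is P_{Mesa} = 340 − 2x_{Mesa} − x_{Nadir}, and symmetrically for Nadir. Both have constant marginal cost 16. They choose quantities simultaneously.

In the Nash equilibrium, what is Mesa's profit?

Mine Mesa's profit: π = x_{Mesa}(340 − 2x_{Mesa} − x_{Nadir}) − 16x_{Mesa}.
∂π/∂x_{Mesa} = 324 − 4x_{Mesa} − x_{Nadir} = 0 ⇒ x_{Mesa} = 81 − 0.25x_{Nadir}.
By symmetry x_{Nadir} = x_{Mesa}; substituting into the reaction function, 1.25x_{Mesa} = 81 and x_{Mesa} = 64.8.
P_{Mesa} = 340 − 2·64.8 − 64.8 = 145.6.
Profit = (145.6 − 16)·64.8 = 8398.08.

8398.08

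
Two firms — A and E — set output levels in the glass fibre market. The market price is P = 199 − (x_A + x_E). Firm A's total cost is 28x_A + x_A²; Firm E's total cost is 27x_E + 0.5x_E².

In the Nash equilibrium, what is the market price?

Firm A's profit: π = x_A(199 − (x_A + x_E)) − 28x_A − x_A².
∂π/∂x_A = 171 − 4x_A − x_E = 0, so x_A = 42.75 − 0.25x_E.
For E: ∂π/∂x_E = 172 − 3x_E − x_A = 0 ⇒ x_E = 172/3 − (1/3)x_A.
Plugging x_E into A's best response: x_A = 42.75 − 0.25(172/3 − (1/3)x_A) ⇒ (11/12)x_A = 341/12, so x_A = 31.
Then x_E = 172/3 − (1/3)·31 = 47.
Equilibrium price: P = 199 − 78 = 121.

121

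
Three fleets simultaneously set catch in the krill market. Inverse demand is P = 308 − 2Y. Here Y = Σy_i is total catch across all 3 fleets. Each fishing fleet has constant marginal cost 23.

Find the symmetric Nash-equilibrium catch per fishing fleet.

A representative fishing fleet's profit is π_i = y_i(308 − 2Y) − 23y_i, with Y = y_i + Σ_{j≠i} y_j.
First-order condition: 285 − 4y_i − 2Σ_{j≠i} y_j = 0.
In a symmetric equilibrium every fishing fleet chooses the same y, so Σ_{j≠i} y_j = 2y. The condition becomes 285 − 8y = 0, giving y = 285/8 = 35.625.

35.625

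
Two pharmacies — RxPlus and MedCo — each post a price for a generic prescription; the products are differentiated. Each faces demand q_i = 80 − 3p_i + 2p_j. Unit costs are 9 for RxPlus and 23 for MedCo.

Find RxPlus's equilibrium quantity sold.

61.125

RxPlus's profit: π = (p_{RxPlus} − 9)(80 − 3p_{RxPlus} + 2p_{MedCo}).
∂π/∂p_{RxPlus} = 107 − 6p_{RxPlus} + 2p_{MedCo} = 0 ⇒ p_{RxPlus} = 107/6 + (1/3)p_{MedCo}.
Similarly p_{MedCo} = 149/6 + (1/3)p_{RxPlus}.
Substituting the second reaction function into the first: p_{RxPlus} = 107/6 + (1/3)(149/6 + (1/3)p_{RxPlus}), which gives (8/9)p_{RxPlus} = 235/9 ⇒ p_{RxPlus} = 29.375.
Then p_{MedCo} = 149/6 + (1/3)·29.375 = 34.625.
q_{RxPlus} = 80 − 3·29.375 + 2·34.625 = 61.125.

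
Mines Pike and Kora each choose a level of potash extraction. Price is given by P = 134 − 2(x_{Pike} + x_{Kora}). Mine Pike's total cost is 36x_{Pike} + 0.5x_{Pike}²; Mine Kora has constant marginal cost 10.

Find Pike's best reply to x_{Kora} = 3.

Mine Pike's profit: π = x_{Pike}(134 − 2(x_{Pike} + x_{Kora})) − 36x_{Pike} − 0.5x_{Pike}².
∂π/∂x_{Pike} = 98 − 5x_{Pike} − 2x_{Kora} = 0, so x_{Pike} = 19.6 − 0.4x_{Kora}.
At x_{Kora} = 3: x_{Pike} = 19.6 − 0.4·3 = 18.4.

18.4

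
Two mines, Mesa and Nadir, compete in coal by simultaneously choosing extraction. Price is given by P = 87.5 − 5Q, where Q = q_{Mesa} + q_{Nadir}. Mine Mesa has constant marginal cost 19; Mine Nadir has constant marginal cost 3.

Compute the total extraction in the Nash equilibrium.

10.2

Mine Mesa's profit: π = q_{Mesa}(87.5 − 5(q_{Mesa} + q_{Nadir})) − 19q_{Mesa}.
∂π/∂q_{Mesa} = 68.5 − 10q_{Mesa} − 5q_{Nadir} = 0, so q_{Mesa} = 6.85 − 0.5q_{Nadir}.
By the same steps for Nadir: q_{Nadir} = 8.45 − 0.5q_{Mesa}.
Solving the two reaction functions simultaneously: (1 − (−0.5)(−0.5))q_{Mesa} = 6.85 − 0.5·8.45, so 0.75q_{Mesa} = 2.625 and q_{Mesa} = 3.5.
Then q_{Nadir} = 8.45 − 0.5·3.5 = 6.7.
Total extraction: 3.5 + 6.7 = 10.2.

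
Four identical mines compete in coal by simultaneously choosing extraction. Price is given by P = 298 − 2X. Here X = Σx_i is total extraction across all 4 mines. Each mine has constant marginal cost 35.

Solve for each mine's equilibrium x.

26.3

A representative mine's profit is π_i = x_i(298 − 2X) − 35x_i, with X = x_i + Σ_{j≠i} x_j.
First-order condition: 263 − 4x_i − 2Σ_{j≠i} x_j = 0.
With identical mines, set every x_j = x: then 263 − 4x − 6x = 0, i.e. x = 263/10 = 26.3.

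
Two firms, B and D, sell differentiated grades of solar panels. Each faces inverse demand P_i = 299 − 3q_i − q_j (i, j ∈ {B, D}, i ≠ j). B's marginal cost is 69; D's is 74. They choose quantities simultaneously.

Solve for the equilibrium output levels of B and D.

Firm B's profit: π = q_B(299 − 3q_B − q_D) − 69q_B.
∂π/∂q_B = 230 − 6q_B − q_D = 0 ⇒ q_B = 115/3 − (1/6)q_D.
Similarly q_D = 37.5 − (1/6)q_B.
Plugging q_D into B's best response: q_B = 115/3 − (1/6)(37.5 − (1/6)q_B) ⇒ (35/36)q_B = 385/12, so q_B = 33.
Then q_D = 37.5 − (1/6)·33 = 32.

33, 32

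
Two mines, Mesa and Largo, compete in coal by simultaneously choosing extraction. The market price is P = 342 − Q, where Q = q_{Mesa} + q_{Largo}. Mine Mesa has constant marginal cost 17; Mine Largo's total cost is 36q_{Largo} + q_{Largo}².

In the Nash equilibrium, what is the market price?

159

Mine Mesa's profit: π = q_{Mesa}(342 − (q_{Mesa} + q_{Largo})) − 17q_{Mesa}.
∂π/∂q_{Mesa} = 325 − 2q_{Mesa} − q_{Largo} = 0, so q_{Mesa} = 162.5 − 0.5q_{Largo}.
For Largo: ∂π/∂q_{Largo} = 306 − 4q_{Largo} − q_{Mesa} = 0 ⇒ q_{Largo} = 76.5 − 0.25q_{Mesa}.
Plugging q_{Largo} into Mesa's best response: q_{Mesa} = 162.5 − 0.5(76.5 − 0.25q_{Mesa}) ⇒ 0.875q_{Mesa} = 124.25, so q_{Mesa} = 142.
Then q_{Largo} = 76.5 − 0.25·142 = 41.
Equilibrium price: P = 342 − 183 = 159.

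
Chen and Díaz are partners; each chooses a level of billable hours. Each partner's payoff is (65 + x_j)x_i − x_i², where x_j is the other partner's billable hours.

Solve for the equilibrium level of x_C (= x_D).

65

Chen's payoff is (65 + x_D)x_C − x_C².
∂π/∂x_C = 65 + x_D − 2x_C = 0, so x_C = 32.5 + 0.5x_D.
Setting x_C = x_D in the reaction function: x_C = 32.5 + 0.5x_C, so x_C = 32.5 / 0.5 = 65.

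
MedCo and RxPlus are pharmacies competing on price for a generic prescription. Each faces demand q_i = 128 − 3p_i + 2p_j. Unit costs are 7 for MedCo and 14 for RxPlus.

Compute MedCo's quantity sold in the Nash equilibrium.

MedCo's profit: π = (p_{MedCo} − 7)(128 − 3p_{MedCo} + 2p_{RxPlus}).
∂π/∂p_{MedCo} = 149 − 6p_{MedCo} + 2p_{RxPlus} = 0 ⇒ p_{MedCo} = 149/6 + (1/3)p_{RxPlus}.
Similarly p_{RxPlus} = 85/3 + (1/3)p_{MedCo}.
Solving the two reaction functions simultaneously: (1 − (1/3)(1/3))p_{MedCo} = 149/6 + (1/3)·(85/3), so (8/9)p_{MedCo} = 617/18 and p_{MedCo} = 38.5625.
Then p_{RxPlus} = 85/3 + (1/3)·38.5625 = 41.1875.
q_{MedCo} = 128 − 3·38.5625 + 2·41.1875 = 94.6875.

94.6875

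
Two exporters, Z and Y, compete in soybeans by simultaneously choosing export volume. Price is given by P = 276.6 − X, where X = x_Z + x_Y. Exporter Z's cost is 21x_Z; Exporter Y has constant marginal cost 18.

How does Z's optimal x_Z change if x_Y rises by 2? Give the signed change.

-1

Exporter Z's profit: π = x_Z(276.6 − (x_Z + x_Y)) − 21x_Z.
∂π/∂x_Z = 255.6 − 2x_Z − x_Y = 0, so x_Z = 127.8 − 0.5x_Y.
The reaction-function slope is −0.5, so a 2-unit rise in x_Y moves x_Z by −0.5 × 2 = −1. Z's best response falls — the actions are strategic substitutes.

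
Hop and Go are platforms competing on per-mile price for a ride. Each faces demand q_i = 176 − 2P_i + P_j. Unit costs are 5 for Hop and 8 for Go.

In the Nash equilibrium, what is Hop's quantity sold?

Hop's profit: π = (P_{Hop} − 5)(176 − 2P_{Hop} + P_{Go}).
∂π/∂P_{Hop} = 186 − 4P_{Hop} + P_{Go} = 0 ⇒ P_{Hop} = 46.5 + 0.25P_{Go}.
Similarly P_{Go} = 48 + 0.25P_{Hop}.
Substituting the second reaction function into the first: P_{Hop} = 46.5 + 0.25(48 + 0.25P_{Hop}), which gives 0.9375P_{Hop} = 58.5 ⇒ P_{Hop} = 62.4.
Then P_{Go} = 48 + 0.25·62.4 = 63.6.
q_{Hop} = 176 − 2·62.4 + 63.6 = 114.8.

114.8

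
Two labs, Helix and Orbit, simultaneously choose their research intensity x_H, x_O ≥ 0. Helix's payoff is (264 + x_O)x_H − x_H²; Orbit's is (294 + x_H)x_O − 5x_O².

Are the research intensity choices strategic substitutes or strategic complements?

strategic complements

Expanding Helix's payoff: 264x_H + x_Ox_H − x_H².
∂π/∂x_H = 264 + x_O − 2x_H = 0, so x_H = 132 + 0.5x_O.
The best-response slope dx_H/dx_O = 0.5 > 0: the reaction function is upward-sloping, so the choices are strategic complements.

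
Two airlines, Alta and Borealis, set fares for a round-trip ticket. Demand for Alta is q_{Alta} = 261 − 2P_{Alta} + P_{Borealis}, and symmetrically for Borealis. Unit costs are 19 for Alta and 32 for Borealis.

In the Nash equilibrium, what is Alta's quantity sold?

Alta's profit: π = (P_{Alta} − 19)(261 − 2P_{Alta} + P_{Borealis}).
∂π/∂P_{Alta} = 299 − 4P_{Alta} + P_{Borealis} = 0 ⇒ P_{Alta} = 74.75 + 0.25P_{Borealis}.
Similarly P_{Borealis} = 81.25 + 0.25P_{Alta}.
Solving the two reaction functions simultaneously: (1 − (0.25)(0.25))P_{Alta} = 74.75 + 0.25·81.25, so 0.9375P_{Alta} = 95.0625 and P_{Alta} = 101.4.
Then P_{Borealis} = 81.25 + 0.25·101.4 = 106.6.
q_{Alta} = 261 − 2·101.4 + 106.6 = 164.8.

164.8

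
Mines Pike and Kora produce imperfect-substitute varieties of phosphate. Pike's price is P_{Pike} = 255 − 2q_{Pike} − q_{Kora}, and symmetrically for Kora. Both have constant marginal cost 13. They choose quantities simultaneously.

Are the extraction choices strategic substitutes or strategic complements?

strategic substitutes

Mine Pike's profit: π = q_{Pike}(255 − 2q_{Pike} − q_{Kora}) − 13q_{Pike}.
∂π/∂q_{Pike} = 242 − 4q_{Pike} − q_{Kora} = 0 ⇒ q_{Pike} = 60.5 − 0.25q_{Kora}.
The best-response slope dq_{Pike}/dq_{Kora} = −0.25 < 0: the reaction function is downward-sloping, so the choices are strategic substitutes.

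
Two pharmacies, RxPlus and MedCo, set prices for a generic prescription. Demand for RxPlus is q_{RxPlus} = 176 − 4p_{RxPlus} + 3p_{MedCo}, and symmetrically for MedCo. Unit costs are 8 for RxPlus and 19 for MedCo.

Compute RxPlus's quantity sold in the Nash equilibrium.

144

RxPlus's profit: π = (p_{RxPlus} − 8)(176 − 4p_{RxPlus} + 3p_{MedCo}).
∂π/∂p_{RxPlus} = 208 − 8p_{RxPlus} + 3p_{MedCo} = 0 ⇒ p_{RxPlus} = 26 + 0.375p_{MedCo}.
Similarly p_{MedCo} = 31.5 + 0.375p_{RxPlus}.
Plugging p_{MedCo} into RxPlus's best response: p_{RxPlus} = 26 + 0.375(31.5 + 0.375p_{RxPlus}) ⇒ (55/64)p_{RxPlus} = 37.8125, so p_{RxPlus} = 44.
Then p_{MedCo} = 31.5 + 0.375·44 = 48.
q_{RxPlus} = 176 − 4·44 + 3·48 = 144.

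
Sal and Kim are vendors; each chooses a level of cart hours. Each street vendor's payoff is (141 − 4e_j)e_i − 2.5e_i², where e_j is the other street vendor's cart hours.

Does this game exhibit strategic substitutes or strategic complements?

Sal's payoff is (141 − 4e_K)e_S − 2.5e_S².
∂π/∂e_S = 141 − 4e_K − 5e_S = 0, so e_S = 28.2 − 0.8e_K.
The best-response slope de_S/de_K = −0.8 < 0: the reaction function is downward-sloping, so the choices are strategic substitutes.

strategic substitutes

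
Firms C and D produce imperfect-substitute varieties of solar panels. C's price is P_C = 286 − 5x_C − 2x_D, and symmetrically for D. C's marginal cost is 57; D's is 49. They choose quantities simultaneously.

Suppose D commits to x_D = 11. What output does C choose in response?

Firm C's profit: π = x_C(286 − 5x_C − 2x_D) − 57x_C.
∂π/∂x_C = 229 − 10x_C − 2x_D = 0 ⇒ x_C = 22.9 − 0.2x_D.
At x_D = 11: x_C = 22.9 − 0.2·11 = 20.7.

20.7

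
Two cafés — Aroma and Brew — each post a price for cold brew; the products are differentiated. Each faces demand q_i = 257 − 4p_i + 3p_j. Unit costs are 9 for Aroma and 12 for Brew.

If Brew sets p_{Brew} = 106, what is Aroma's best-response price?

Aroma's profit: π = (p_{Aroma} − 9)(257 − 4p_{Aroma} + 3p_{Brew}).
∂π/∂p_{Aroma} = 293 − 8p_{Aroma} + 3p_{Brew} = 0 ⇒ p_{Aroma} = 36.625 + 0.375p_{Brew}.
At p_{Brew} = 106: p_{Aroma} = 36.625 + 0.375·106 = 76.375.

76.375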